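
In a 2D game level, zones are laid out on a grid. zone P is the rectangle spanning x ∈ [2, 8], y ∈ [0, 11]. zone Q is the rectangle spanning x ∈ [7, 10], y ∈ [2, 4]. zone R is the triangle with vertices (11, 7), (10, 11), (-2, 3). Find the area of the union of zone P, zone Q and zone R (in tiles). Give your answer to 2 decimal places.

82.92

By inclusion–exclusion:
Individual areas: |zone P| = 66, |zone Q| = 6, |zone R| = 28.
|zone P∩zone Q|: x∈[7,8], y∈[2,4] → 1·2 = 2.
|zone P∩zone R| = 15.0769.
|zone Q∩zone R| = 0.
|zone P∩zone Q∩zone R| = 0.
|zone P ∪ zone Q ∪ zone R| = 100 − 17.0769 + 0 = 82.92.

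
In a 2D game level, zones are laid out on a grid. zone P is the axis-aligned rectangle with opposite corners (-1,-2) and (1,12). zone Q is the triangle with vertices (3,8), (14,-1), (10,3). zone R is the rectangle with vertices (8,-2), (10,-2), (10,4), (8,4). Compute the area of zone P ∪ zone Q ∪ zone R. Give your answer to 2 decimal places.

42.88

By inclusion–exclusion:
Individual areas: |zone P| = 28, |zone Q| = 4, |zone R| = 12.
|zone P∩zone Q| = 0.
|zone P∩zone R| = 0 (no overlap).
|zone Q∩zone R| = 1.1182.
|zone P∩zone Q∩zone R| = 0.
|zone P ∪ zone Q ∪ zone R| = 44 − 1.1182 + 0 = 42.88.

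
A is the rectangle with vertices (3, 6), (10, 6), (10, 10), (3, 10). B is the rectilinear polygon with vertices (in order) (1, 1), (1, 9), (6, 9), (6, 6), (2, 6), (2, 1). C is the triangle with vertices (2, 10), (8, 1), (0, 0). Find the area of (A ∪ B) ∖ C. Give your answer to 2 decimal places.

|A ∪ B| = 39.
|(A ∪ B) ∩ C| = 11.4.
|(A ∪ B) ∖ C| = 39 − 11.4 = 27.60.

27.60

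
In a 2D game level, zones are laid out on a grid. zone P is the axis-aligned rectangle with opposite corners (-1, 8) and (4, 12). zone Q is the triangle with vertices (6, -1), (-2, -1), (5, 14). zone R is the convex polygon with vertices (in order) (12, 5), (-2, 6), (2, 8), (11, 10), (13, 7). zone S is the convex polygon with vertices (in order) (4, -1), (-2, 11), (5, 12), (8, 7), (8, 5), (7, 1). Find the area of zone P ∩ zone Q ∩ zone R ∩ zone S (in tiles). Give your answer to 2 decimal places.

0.44

The intersection is the polygon with vertices (2.223,8.05), (4,8.444), (4,8), (2.2,8).
By the shoelace formula its area is 0.44.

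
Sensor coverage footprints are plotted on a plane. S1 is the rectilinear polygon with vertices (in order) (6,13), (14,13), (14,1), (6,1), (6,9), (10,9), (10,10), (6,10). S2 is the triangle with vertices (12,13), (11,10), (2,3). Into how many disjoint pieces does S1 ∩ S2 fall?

2

S1 ∩ S2 splits into 2 disjoint pieces (area 3.3651, area 3.3889).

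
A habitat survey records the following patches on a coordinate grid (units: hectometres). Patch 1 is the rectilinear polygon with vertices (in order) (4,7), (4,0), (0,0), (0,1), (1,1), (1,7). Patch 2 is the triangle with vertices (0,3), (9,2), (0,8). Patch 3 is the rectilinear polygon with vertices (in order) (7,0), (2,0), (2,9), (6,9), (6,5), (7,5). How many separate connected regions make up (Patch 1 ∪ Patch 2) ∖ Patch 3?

(Patch 1 ∪ Patch 2) ∖ Patch 3 splits into 2 disjoint pieces (area 1.1111, area 12.8056).

2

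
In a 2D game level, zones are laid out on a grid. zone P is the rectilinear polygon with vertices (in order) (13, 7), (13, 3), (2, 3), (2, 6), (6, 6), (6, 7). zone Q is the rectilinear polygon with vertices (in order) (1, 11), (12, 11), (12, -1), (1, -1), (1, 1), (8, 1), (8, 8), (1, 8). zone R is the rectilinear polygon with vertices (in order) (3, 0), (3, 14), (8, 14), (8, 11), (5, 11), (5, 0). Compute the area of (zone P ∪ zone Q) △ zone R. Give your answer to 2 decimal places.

|zone P ∪ zone Q| = 107.
|(zone P ∪ zone Q) ∩ zone R| = 14.
|(zone P ∪ zone Q) △ zone R| = 107 + 37 − 28 = 116.00.

116.00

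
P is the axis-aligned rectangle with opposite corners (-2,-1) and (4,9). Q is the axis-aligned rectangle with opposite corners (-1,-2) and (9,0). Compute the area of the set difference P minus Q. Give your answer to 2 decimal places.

|P∩Q|: x∈[-1,4], y∈[-1,0] → 5·1 = 5.
|P| = 60.
|P ∖ Q| = |P| − |P∩Q| = 60 − 5 = 55.00.

55.00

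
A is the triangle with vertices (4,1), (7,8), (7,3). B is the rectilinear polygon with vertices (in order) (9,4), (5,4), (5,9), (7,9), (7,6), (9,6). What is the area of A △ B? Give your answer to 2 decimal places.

14.64

|A| = 7.5, |B| = 14, |A∩B| = 3.4286.
|A △ B| = |A| + |B| − 2·|A∩B| = 7.5 + 14 − 6.8571 = 14.64.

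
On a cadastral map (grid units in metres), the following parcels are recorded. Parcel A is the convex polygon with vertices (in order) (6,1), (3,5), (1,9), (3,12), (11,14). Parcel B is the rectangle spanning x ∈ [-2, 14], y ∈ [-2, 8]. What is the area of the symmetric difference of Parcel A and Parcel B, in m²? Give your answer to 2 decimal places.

|Parcel A| = 64.5, |Parcel B| = 160, |Parcel A∩Parcel B| = 26.6731.
|Parcel A △ Parcel B| = |Parcel A| + |Parcel B| − 2·|Parcel A∩Parcel B| = 64.5 + 160 − 53.3462 = 171.15.

171.15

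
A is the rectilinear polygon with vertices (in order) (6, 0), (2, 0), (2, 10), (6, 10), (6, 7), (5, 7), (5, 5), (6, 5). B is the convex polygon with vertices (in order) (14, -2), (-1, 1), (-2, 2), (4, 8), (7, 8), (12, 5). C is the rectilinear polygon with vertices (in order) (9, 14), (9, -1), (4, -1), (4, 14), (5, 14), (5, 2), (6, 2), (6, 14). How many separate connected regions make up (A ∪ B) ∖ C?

3

(A ∪ B) ∖ C splits into 3 disjoint pieces (area 32.4, area 8, area 28.2).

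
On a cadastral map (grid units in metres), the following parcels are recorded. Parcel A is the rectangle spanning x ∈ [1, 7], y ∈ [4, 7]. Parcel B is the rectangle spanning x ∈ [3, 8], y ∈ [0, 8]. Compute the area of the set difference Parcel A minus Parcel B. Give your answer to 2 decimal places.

6.00

|Parcel A∩Parcel B|: x∈[3,7], y∈[4,7] → 4·3 = 12.
|Parcel A| = 18.
|Parcel A ∖ Parcel B| = |Parcel A| − |Parcel A∩Parcel B| = 18 − 12 = 6.00.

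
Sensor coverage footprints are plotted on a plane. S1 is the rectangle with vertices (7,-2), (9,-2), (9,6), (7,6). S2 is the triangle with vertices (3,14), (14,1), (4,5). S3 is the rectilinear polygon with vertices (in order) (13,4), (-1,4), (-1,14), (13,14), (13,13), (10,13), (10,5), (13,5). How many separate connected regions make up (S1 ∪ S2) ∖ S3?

2

(S1 ∪ S2) ∖ S3 splits into 2 disjoint pieces (area 18.2423, area 0.2238).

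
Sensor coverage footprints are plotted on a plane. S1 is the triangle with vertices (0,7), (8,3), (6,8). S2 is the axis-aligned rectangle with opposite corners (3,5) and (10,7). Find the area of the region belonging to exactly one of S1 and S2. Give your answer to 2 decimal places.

|S1| = 16, |S2| = 14, |S1∩S2| = 7.35.
|S1 △ S2| = |S1| + |S2| − 2·|S1∩S2| = 16 + 14 − 14.7 = 15.30.

15.30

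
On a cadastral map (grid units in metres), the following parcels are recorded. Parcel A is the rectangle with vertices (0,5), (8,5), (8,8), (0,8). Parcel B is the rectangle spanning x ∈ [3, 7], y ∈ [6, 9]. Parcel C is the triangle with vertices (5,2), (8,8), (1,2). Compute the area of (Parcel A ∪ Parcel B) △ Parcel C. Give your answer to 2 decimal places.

|Parcel A ∪ Parcel B| = 28.
|(Parcel A ∪ Parcel B) ∩ Parcel C| = 3.
|(Parcel A ∪ Parcel B) △ Parcel C| = 28 + 12 − 6 = 34.00.

34.00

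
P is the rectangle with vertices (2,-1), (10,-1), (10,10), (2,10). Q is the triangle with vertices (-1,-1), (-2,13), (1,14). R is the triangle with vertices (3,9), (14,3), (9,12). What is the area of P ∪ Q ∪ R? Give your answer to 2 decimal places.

By inclusion–exclusion:
Individual areas: |P| = 88, |Q| = 21.5, |R| = 34.5.
|P∩Q| = 0.
|P∩R| = 19.3636.
|Q∩R| = 0.
|P∩Q∩R| = 0.
|P ∪ Q ∪ R| = 144 − 19.3636 + 0 = 124.64.

124.64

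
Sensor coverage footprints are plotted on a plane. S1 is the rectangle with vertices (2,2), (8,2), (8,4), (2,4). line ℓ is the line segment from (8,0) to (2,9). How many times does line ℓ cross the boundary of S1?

2

The segment meets the boundary at (5.333,4), (6.667,2).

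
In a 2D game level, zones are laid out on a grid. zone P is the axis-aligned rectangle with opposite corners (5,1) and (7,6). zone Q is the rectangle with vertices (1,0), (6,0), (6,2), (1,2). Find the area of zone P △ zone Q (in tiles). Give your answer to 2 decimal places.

|zone P∩zone Q|: x∈[5,6], y∈[1,2] → 1·1 = 1.
|zone P △ zone Q| = |zone P| + |zone Q| − 2·|zone P∩zone Q| = 10 + 10 − 2 = 18.00.

18.00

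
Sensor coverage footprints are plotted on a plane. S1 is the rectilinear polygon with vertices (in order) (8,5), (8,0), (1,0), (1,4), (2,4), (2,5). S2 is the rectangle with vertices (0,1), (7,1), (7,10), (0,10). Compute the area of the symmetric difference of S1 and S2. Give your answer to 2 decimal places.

51.00

|S1| = 34, |S2| = 63, |S1∩S2| = 23.
|S1 △ S2| = |S1| + |S2| − 2·|S1∩S2| = 34 + 63 − 46 = 51.00.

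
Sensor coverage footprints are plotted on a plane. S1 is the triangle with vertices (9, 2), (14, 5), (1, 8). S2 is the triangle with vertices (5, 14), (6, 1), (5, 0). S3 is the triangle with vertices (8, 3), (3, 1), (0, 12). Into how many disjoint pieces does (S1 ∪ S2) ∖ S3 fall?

(S1 ∪ S2) ∖ S3 splits into 3 disjoint pieces (area 22.5881, area 1.4463, area 0.0029).

3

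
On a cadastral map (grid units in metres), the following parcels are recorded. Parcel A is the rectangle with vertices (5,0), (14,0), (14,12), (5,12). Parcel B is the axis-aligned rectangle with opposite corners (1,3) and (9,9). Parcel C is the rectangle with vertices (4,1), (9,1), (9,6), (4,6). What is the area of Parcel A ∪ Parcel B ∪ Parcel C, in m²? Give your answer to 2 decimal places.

By inclusion–exclusion:
Individual areas: |Parcel A| = 108, |Parcel B| = 48, |Parcel C| = 25.
|Parcel A∩Parcel B|: x∈[5,9], y∈[3,9] → 4·6 = 24.
|Parcel A∩Parcel C|: x∈[5,9], y∈[1,6] → 4·5 = 20.
|Parcel B∩Parcel C|: x∈[4,9], y∈[3,6] → 5·3 = 15.
|Parcel A∩Parcel B∩Parcel C| = 12.
|Parcel A ∪ Parcel B ∪ Parcel C| = 181 − 59 + 12 = 134.00.

134.00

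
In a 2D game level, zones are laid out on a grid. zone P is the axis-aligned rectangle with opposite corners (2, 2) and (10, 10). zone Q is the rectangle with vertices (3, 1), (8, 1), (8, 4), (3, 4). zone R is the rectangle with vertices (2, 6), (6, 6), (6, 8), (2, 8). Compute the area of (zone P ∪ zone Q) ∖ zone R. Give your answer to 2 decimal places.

61.00

|zone P ∪ zone Q| = 69.
|(zone P ∪ zone Q) ∩ zone R| = 8.
|(zone P ∪ zone Q) ∖ zone R| = 69 − 8 = 61.00.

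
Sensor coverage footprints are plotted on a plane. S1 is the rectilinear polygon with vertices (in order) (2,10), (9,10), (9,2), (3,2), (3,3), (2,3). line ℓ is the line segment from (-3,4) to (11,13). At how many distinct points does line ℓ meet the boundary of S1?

2

The segment meets the boundary at (6.333,10), (2,7.214).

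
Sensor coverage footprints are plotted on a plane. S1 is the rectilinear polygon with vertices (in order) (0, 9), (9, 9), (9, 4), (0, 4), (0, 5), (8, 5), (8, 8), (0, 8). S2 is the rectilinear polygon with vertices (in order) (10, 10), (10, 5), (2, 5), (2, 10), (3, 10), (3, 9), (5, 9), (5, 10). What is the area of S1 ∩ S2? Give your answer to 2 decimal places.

10.00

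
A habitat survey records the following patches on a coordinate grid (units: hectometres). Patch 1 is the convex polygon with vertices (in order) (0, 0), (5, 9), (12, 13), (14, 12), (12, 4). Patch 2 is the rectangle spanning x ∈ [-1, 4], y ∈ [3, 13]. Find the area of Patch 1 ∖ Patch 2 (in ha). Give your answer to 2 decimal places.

79.60

|Patch 1| = 84.5, |Patch 1∩Patch 2| = 4.9.
|Patch 1 ∖ Patch 2| = |Patch 1| − |Patch 1∩Patch 2| = 84.5 − 4.9 = 79.60.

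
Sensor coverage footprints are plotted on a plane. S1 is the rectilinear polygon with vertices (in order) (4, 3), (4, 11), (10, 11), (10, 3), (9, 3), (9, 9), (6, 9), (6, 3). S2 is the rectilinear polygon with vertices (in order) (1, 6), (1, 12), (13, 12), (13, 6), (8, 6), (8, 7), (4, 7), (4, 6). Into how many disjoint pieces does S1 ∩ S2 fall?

1

S1 ∩ S2 is a single connected region.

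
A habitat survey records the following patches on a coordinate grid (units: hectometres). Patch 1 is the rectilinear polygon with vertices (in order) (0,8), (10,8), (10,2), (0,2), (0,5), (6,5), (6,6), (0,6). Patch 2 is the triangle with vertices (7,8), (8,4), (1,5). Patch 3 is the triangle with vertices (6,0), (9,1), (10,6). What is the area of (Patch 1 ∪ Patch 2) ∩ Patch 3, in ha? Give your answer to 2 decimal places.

3.73

The region (Patch 1 ∪ Patch 2) ∩ Patch 3 is the polygon with vertices (7.333,2), (10,6), (9.2,2).
By the shoelace formula its area is 3.73.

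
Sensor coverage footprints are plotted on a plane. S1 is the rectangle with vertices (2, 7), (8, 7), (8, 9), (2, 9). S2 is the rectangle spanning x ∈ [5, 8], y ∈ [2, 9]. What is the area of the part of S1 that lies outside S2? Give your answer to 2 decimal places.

|S1∩S2|: x∈[5,8], y∈[7,9] → 3·2 = 6.
|S1| = 12.
|S1 ∖ S2| = |S1| − |S1∩S2| = 12 − 6 = 6.00.

6.00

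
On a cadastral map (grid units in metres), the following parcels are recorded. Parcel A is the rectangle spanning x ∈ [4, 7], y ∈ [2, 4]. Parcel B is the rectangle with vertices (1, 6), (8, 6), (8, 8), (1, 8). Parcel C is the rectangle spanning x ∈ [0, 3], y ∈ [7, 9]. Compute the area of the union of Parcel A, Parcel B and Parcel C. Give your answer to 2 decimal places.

24.00

By inclusion–exclusion:
Individual areas: |Parcel A| = 6, |Parcel B| = 14, |Parcel C| = 6.
|Parcel A∩Parcel B| = 0 (no overlap).
|Parcel A∩Parcel C| = 0 (no overlap).
|Parcel B∩Parcel C|: x∈[1,3], y∈[7,8] → 2·1 = 2.
|Parcel A∩Parcel B∩Parcel C| = 0.
|Parcel A ∪ Parcel B ∪ Parcel C| = 26 − 2 + 0 = 24.00.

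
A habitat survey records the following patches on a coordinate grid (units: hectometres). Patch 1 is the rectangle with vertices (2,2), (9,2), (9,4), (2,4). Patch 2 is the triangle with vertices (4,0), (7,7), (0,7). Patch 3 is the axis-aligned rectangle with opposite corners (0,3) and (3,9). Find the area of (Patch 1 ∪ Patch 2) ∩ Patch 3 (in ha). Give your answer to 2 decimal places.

The region (Patch 1 ∪ Patch 2) ∩ Patch 3 is the polygon with vertices (2,3.5), (0,7), (3,7), (3,3), (2,3).
By the shoelace formula its area is 7.50.

7.50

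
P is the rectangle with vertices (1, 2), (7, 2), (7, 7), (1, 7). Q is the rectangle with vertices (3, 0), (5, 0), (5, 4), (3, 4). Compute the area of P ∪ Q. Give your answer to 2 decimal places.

By inclusion–exclusion:
Individual areas: |P| = 30, |Q| = 8.
|P∩Q|: x∈[3,5], y∈[2,4] → 2·2 = 4.
|P ∪ Q| = 38 − 4 = 34.00.

34.00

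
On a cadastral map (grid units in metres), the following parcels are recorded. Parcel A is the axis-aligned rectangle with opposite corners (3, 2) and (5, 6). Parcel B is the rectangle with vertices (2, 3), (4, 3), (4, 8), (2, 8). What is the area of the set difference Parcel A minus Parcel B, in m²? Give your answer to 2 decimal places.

5.00

|Parcel A∩Parcel B|: x∈[3,4], y∈[3,6] → 1·3 = 3.
|Parcel A| = 8.
|Parcel A ∖ Parcel B| = |Parcel A| − |Parcel A∩Parcel B| = 8 − 3 = 5.00.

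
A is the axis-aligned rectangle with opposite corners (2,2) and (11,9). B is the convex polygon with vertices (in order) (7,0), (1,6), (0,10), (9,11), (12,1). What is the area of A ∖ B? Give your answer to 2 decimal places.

7.77

|A| = 63, |A∩B| = 55.2333.
|A ∖ B| = |A| − |A∩B| = 63 − 55.2333 = 7.77.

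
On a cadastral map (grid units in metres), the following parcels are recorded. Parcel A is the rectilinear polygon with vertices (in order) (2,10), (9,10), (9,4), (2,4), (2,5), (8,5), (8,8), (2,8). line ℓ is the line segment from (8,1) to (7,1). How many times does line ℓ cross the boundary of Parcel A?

The segment lies entirely outside Parcel A and never meets its boundary.

0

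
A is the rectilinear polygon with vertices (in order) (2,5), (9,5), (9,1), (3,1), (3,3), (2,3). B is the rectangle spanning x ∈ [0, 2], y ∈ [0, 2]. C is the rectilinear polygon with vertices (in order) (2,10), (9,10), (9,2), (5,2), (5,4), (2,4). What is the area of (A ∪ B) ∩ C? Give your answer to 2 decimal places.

The region (A ∪ B) ∩ C is the polygon with vertices (9,2), (5,2), (5,4), (2,4), (2,5), (9,5).
By the shoelace formula its area is 15.00.

15.00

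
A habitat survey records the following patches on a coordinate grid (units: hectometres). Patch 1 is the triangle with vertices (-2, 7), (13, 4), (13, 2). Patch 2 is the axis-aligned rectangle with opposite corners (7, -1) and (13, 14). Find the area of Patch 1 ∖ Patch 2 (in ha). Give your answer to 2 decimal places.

|Patch 1| = 15, |Patch 1∩Patch 2| = 9.6.
|Patch 1 ∖ Patch 2| = |Patch 1| − |Patch 1∩Patch 2| = 15 − 9.6 = 5.40.

5.40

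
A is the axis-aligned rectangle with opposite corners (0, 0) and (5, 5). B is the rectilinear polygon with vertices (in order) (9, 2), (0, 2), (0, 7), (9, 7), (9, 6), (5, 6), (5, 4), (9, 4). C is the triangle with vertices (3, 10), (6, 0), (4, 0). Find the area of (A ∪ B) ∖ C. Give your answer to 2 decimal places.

|A ∪ B| = 47.
|(A ∪ B) ∩ C| = 7.7.
|(A ∪ B) ∖ C| = 47 − 7.7 = 39.30.

39.30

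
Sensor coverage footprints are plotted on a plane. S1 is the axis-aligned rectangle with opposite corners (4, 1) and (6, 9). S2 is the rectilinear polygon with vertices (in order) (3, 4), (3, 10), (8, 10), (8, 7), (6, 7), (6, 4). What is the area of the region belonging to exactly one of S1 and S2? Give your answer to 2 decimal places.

|S1| = 16, |S2| = 24, |S1∩S2| = 10.
|S1 △ S2| = |S1| + |S2| − 2·|S1∩S2| = 16 + 24 − 20 = 20.00.

20.00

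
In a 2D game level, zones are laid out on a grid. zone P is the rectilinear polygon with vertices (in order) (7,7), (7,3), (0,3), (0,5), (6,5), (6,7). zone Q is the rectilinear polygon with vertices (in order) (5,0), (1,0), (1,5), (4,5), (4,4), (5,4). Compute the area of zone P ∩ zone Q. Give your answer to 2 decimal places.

7.00

The intersection is the polygon with vertices (1,3), (1,5), (4,5), (4,4), (5,4), (5,3).
By the shoelace formula its area is 7.00.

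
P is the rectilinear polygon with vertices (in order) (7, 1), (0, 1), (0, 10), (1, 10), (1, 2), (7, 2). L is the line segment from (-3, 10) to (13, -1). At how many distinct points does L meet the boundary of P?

2

The segment meets the boundary at (1,7.25), (0,7.938).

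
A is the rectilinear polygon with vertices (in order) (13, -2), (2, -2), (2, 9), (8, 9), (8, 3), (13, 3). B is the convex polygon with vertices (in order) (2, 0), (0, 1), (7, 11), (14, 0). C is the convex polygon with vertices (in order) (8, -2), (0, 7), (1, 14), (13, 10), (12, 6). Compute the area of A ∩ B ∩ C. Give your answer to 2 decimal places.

40.12

The intersection is the polygon with vertices (5.6,9), (8,9), (8,3), (10.5,3), (9,0), (6.222,0), (2.35,4.357).
By the shoelace formula its area is 40.12.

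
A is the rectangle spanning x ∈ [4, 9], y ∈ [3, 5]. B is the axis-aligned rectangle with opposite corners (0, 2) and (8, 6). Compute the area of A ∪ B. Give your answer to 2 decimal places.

34.00

By inclusion–exclusion:
Individual areas: |A| = 10, |B| = 32.
|A∩B|: x∈[4,8], y∈[3,5] → 4·2 = 8.
|A ∪ B| = 42 − 8 = 34.00.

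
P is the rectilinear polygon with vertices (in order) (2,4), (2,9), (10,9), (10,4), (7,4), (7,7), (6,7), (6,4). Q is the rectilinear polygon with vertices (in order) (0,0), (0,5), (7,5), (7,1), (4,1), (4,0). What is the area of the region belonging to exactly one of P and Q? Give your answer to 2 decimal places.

61.00

|P| = 37, |Q| = 32, |P∩Q| = 4.
|P △ Q| = |P| + |Q| − 2·|P∩Q| = 37 + 32 − 8 = 61.00.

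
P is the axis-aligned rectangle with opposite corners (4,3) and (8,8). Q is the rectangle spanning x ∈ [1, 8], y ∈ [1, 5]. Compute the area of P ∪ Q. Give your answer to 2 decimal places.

By inclusion–exclusion:
Individual areas: |P| = 20, |Q| = 28.
|P∩Q|: x∈[4,8], y∈[3,5] → 4·2 = 8.
|P ∪ Q| = 48 − 8 = 40.00.

40.00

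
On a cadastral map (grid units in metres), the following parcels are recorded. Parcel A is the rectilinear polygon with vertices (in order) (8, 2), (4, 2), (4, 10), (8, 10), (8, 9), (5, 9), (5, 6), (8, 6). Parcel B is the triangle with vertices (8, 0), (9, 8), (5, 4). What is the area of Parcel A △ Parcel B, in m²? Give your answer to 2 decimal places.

20.00

|Parcel A| = 23, |Parcel B| = 14, |Parcel A∩Parcel B| = 8.5.
|Parcel A △ Parcel B| = |Parcel A| + |Parcel B| − 2·|Parcel A∩Parcel B| = 23 + 14 − 17 = 20.00.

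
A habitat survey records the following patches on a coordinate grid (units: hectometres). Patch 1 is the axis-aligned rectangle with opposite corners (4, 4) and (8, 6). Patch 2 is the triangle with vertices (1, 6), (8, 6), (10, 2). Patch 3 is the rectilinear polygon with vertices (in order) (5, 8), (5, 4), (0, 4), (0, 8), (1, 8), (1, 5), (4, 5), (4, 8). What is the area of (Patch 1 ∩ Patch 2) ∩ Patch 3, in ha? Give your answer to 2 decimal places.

The region (Patch 1 ∩ Patch 2) ∩ Patch 3 is the polygon with vertices (4,4.667), (4,5), (4,6), (5,6), (5,4.222).
By the shoelace formula its area is 1.56.

1.56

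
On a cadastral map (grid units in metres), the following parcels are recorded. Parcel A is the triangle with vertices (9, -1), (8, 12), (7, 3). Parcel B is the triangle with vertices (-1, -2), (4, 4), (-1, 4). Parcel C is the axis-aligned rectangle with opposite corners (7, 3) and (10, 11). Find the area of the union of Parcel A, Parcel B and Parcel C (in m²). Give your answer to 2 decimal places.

42.48

By inclusion–exclusion:
Individual areas: |Parcel A| = 11, |Parcel B| = 15, |Parcel C| = 24.
|Parcel A∩Parcel B| = 0.
|Parcel A∩Parcel C| = 7.5214.
|Parcel B∩Parcel C| = 0.
|Parcel A∩Parcel B∩Parcel C| = 0.
|Parcel A ∪ Parcel B ∪ Parcel C| = 50 − 7.5214 + 0 = 42.48.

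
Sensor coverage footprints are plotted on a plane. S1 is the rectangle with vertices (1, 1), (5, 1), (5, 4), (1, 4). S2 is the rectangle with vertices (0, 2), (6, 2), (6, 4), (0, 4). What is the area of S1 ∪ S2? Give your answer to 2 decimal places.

16.00

By inclusion–exclusion:
Individual areas: |S1| = 12, |S2| = 12.
|S1∩S2|: x∈[1,5], y∈[2,4] → 4·2 = 8.
|S1 ∪ S2| = 24 − 8 = 16.00.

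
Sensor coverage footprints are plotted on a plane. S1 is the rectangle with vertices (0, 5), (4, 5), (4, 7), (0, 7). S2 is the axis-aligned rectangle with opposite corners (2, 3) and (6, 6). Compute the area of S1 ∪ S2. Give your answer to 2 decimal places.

18.00

By inclusion–exclusion:
Individual areas: |S1| = 8, |S2| = 12.
|S1∩S2|: x∈[2,4], y∈[5,6] → 2·1 = 2.
|S1 ∪ S2| = 20 − 2 = 18.00.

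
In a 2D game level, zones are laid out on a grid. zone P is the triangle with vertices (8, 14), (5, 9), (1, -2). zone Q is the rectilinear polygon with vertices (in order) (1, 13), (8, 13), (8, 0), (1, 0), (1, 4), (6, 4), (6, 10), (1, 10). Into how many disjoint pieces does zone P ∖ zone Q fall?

3

zone P ∖ zone Q splits into 3 disjoint pieces (area 0.0812, area 3.799, area 0.1477).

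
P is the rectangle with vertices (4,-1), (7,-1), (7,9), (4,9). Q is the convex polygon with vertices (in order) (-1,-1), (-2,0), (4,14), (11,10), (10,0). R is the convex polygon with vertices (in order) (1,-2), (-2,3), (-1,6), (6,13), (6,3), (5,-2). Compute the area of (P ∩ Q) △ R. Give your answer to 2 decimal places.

69.71

|P ∩ Q| = 28.2273.
|(P ∩ Q) ∩ R| = 17.7567.
|(P ∩ Q) △ R| = 28.2273 + 77 − 35.5135 = 69.71.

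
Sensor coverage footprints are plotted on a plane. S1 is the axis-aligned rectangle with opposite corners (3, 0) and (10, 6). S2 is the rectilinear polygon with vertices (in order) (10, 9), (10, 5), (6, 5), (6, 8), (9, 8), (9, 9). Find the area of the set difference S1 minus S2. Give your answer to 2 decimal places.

|S1| = 42, |S1∩S2| = 4.
|S1 ∖ S2| = |S1| − |S1∩S2| = 42 − 4 = 38.00.

38.00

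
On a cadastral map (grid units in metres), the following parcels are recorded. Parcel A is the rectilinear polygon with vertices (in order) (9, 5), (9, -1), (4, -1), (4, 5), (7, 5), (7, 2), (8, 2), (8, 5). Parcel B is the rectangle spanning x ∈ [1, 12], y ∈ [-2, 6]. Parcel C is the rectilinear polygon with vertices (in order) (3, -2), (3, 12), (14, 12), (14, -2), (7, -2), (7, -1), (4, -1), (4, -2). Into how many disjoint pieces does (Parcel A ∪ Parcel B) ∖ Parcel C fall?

2

(Parcel A ∪ Parcel B) ∖ Parcel C splits into 2 disjoint pieces (area 16, area 3).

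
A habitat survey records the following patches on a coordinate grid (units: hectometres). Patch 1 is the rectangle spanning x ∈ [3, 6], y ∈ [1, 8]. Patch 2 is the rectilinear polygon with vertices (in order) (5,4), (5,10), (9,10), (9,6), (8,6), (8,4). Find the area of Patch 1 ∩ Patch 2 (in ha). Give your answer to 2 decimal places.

4.00

The intersection is the polygon with vertices (6,8), (6,4), (5,4), (5,8).
By the shoelace formula its area is 4.00.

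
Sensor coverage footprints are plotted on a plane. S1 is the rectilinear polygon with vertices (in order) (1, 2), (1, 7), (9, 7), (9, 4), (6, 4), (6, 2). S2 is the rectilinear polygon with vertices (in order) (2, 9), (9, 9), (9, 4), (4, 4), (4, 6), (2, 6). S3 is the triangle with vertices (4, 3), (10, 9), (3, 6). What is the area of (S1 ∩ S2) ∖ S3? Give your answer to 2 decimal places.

9.67

|S1 ∩ S2| = 17.
|(S1 ∩ S2) ∩ S3| = 7.3333.
|(S1 ∩ S2) ∖ S3| = 17 − 7.3333 = 9.67.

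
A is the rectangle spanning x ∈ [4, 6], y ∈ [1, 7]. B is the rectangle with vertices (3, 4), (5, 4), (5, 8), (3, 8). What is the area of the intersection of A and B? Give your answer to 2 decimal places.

|A∩B|: x∈[4,5], y∈[4,7] → 1·3 = 3.

3.00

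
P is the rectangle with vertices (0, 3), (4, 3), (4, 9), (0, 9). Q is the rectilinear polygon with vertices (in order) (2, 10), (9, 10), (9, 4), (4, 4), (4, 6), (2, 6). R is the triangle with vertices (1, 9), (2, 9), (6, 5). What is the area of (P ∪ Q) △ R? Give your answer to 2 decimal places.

|P ∪ Q| = 56.
|(P ∪ Q) ∩ R| = 2.
|(P ∪ Q) △ R| = 56 + 2 − 4 = 54.00.

54.00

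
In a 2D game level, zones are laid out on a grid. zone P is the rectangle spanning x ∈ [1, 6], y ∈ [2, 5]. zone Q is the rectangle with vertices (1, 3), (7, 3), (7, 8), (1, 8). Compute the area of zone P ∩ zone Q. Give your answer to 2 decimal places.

|zone P∩zone Q|: x∈[1,6], y∈[3,5] → 5·2 = 10.

10.00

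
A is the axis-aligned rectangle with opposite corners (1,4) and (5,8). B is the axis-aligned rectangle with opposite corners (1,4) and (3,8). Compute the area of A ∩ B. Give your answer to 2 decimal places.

8.00

|A∩B|: x∈[1,3], y∈[4,8] → 2·4 = 8.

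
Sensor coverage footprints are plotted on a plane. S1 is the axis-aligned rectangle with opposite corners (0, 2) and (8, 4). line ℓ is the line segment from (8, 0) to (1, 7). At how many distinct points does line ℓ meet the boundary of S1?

The segment meets the boundary at (4,4), (6,2).

2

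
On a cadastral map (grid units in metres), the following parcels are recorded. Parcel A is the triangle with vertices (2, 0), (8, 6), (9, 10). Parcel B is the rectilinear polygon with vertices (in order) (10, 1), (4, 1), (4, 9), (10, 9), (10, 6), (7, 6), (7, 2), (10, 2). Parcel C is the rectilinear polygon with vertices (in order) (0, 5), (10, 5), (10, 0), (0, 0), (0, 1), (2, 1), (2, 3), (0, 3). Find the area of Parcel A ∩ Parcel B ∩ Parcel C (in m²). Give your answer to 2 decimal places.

The intersection is the polygon with vertices (4,2.857), (5.5,5), (7,5), (4,2).
By the shoelace formula its area is 2.89.

2.89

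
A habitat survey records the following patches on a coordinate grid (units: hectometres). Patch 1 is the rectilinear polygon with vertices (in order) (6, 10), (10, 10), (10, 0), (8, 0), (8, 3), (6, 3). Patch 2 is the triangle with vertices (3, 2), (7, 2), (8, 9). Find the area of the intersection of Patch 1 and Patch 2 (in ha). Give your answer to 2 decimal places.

6.63

The intersection is the polygon with vertices (6,3), (6,6.2), (8,9), (7.143,3).
By the shoelace formula its area is 6.63.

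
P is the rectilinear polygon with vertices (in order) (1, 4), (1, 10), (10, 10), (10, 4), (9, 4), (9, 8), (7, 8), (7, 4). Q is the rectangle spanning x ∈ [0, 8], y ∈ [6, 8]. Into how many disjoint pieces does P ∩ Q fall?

P ∩ Q is a single connected region.

1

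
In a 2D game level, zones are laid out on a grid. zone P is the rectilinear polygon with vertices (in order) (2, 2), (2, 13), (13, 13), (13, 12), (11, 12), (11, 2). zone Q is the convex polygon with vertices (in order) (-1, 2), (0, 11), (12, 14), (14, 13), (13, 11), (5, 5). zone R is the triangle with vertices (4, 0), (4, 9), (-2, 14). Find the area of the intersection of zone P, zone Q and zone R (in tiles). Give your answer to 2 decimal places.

The intersection is the polygon with vertices (2.412,3.706), (2,4.667), (2,10.667), (4,9), (4,4.5).
By the shoelace formula its area is 11.43.

11.43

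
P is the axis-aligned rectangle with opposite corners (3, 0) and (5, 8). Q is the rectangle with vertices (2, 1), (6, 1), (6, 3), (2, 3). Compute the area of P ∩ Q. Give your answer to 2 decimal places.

4.00

|P∩Q|: x∈[3,5], y∈[1,3] → 2·2 = 4.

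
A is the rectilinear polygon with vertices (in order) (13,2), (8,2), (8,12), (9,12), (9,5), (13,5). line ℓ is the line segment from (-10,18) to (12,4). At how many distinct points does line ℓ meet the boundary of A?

3

The segment meets the boundary at (10.429,5), (9,5.909), (8,6.545).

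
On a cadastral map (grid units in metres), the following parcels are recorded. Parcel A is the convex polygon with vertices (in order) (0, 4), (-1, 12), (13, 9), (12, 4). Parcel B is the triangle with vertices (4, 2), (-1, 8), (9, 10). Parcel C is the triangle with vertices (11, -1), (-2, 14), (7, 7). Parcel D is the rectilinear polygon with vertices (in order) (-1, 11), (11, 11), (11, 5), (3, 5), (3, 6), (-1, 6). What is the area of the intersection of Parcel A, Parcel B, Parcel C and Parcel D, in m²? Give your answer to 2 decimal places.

7.93

The intersection is the polygon with vertices (7,7), (7.056,6.889), (5.875,5), (5.8,5), (2.579,8.716), (4.341,9.068).
By the shoelace formula its area is 7.93.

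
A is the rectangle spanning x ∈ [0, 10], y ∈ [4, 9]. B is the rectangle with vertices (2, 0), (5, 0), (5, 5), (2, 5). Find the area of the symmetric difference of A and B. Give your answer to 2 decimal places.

59.00

|A∩B|: x∈[2,5], y∈[4,5] → 3·1 = 3.
|A △ B| = |A| + |B| − 2·|A∩B| = 50 + 15 − 6 = 59.00.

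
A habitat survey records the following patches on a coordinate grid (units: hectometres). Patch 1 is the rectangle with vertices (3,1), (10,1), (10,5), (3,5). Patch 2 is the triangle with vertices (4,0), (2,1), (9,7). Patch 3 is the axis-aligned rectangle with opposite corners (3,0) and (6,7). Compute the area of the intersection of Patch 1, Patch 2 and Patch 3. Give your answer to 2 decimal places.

The intersection is the polygon with vertices (4.714,1), (3,1), (3,1.857), (6,4.429), (6,2.8).
By the shoelace formula its area is 5.27.

5.27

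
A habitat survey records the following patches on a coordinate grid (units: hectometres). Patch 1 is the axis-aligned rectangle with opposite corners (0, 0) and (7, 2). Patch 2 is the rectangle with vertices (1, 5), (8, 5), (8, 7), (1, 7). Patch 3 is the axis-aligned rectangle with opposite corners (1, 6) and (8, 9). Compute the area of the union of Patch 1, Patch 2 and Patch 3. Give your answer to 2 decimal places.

42.00

By inclusion–exclusion:
Individual areas: |Patch 1| = 14, |Patch 2| = 14, |Patch 3| = 21.
|Patch 1∩Patch 2| = 0 (no overlap).
|Patch 1∩Patch 3| = 0 (no overlap).
|Patch 2∩Patch 3|: x∈[1,8], y∈[6,7] → 7·1 = 7.
|Patch 1∩Patch 2∩Patch 3| = 0.
|Patch 1 ∪ Patch 2 ∪ Patch 3| = 49 − 7 + 0 = 42.00.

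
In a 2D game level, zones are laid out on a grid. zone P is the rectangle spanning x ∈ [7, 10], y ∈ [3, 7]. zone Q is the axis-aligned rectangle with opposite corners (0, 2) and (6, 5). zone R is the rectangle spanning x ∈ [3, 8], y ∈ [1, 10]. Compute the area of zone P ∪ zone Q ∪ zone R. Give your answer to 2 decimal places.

By inclusion–exclusion:
Individual areas: |zone P| = 12, |zone Q| = 18, |zone R| = 45.
|zone P∩zone Q| = 0 (no overlap).
|zone P∩zone R|: x∈[7,8], y∈[3,7] → 1·4 = 4.
|zone Q∩zone R|: x∈[3,6], y∈[2,5] → 3·3 = 9.
|zone P∩zone Q∩zone R| = 0.
|zone P ∪ zone Q ∪ zone R| = 75 − 13 + 0 = 62.00.

62.00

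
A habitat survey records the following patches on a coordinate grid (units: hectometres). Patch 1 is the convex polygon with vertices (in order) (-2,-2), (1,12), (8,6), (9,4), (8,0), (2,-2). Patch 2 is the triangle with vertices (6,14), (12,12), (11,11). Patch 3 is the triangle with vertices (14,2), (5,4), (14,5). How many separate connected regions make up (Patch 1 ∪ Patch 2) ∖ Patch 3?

2

(Patch 1 ∪ Patch 2) ∖ Patch 3 splits into 2 disjoint pieces (area 92.4737, area 4).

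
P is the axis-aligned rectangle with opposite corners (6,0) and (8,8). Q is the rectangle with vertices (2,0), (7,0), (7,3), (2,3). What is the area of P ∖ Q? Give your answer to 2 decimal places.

13.00

|P∩Q|: x∈[6,7], y∈[0,3] → 1·3 = 3.
|P| = 16.
|P ∖ Q| = |P| − |P∩Q| = 16 − 3 = 13.00.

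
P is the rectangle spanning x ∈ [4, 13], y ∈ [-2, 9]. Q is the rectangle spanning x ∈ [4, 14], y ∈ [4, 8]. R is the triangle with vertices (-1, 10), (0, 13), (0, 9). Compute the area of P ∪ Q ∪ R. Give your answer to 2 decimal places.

105.00

By inclusion–exclusion:
Individual areas: |P| = 99, |Q| = 40, |R| = 2.
|P∩Q|: x∈[4,13], y∈[4,8] → 9·4 = 36.
|P∩R| = 0.
|Q∩R| = 0.
|P∩Q∩R| = 0.
|P ∪ Q ∪ R| = 141 − 36 + 0 = 105.00.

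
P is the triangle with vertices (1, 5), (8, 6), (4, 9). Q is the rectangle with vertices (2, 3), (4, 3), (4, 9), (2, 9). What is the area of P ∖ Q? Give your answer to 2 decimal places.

7.74

|P| = 12.5, |P∩Q| = 4.7619.
|P ∖ Q| = |P| − |P∩Q| = 12.5 − 4.7619 = 7.74.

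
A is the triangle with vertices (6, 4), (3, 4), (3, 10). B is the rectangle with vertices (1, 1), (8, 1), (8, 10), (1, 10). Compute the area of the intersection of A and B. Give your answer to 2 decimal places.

The intersection is the polygon with vertices (3,4), (3,10), (6,4).
By the shoelace formula its area is 9.00.

9.00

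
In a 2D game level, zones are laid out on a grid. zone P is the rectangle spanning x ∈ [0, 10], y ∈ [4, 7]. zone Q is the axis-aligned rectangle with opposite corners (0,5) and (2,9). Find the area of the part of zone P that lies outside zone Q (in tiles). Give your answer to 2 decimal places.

26.00

|zone P∩zone Q|: x∈[0,2], y∈[5,7] → 2·2 = 4.
|zone P| = 30.
|zone P ∖ zone Q| = |zone P| − |zone P∩zone Q| = 30 − 4 = 26.00.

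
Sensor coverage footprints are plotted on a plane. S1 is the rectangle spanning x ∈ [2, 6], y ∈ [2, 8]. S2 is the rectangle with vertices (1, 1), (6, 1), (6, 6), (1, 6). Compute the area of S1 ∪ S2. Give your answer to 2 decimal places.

By inclusion–exclusion:
Individual areas: |S1| = 24, |S2| = 25.
|S1∩S2|: x∈[2,6], y∈[2,6] → 4·4 = 16.
|S1 ∪ S2| = 49 − 16 = 33.00.

33.00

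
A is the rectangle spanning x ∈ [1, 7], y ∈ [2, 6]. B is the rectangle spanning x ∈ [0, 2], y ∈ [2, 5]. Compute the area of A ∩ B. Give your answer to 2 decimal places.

3.00

|A∩B|: x∈[1,2], y∈[2,5] → 1·3 = 3.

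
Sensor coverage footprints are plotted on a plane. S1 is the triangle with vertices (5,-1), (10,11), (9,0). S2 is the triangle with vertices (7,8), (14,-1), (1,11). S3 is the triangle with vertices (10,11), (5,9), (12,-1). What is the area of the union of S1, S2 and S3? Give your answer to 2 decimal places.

By inclusion–exclusion:
Individual areas: |S1| = 21.5, |S2| = 16.5, |S3| = 32.
|S1∩S2| = 3.0252.
|S1∩S3| = 7.554.
|S2∩S3| = 9.1917.
|S1∩S2∩S3| = 2.8675.
|S1 ∪ S2 ∪ S3| = 70 − 19.7709 + 2.8675 = 53.10.

53.10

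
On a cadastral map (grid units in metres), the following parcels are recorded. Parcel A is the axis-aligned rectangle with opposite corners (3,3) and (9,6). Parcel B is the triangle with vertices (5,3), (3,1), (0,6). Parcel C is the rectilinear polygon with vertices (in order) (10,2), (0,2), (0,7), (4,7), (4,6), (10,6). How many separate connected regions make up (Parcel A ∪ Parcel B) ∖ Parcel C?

1

(Parcel A ∪ Parcel B) ∖ Parcel C is a single connected region.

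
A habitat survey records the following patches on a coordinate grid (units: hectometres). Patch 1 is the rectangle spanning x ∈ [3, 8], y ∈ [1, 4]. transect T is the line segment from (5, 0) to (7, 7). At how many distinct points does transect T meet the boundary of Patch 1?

The segment meets the boundary at (6.143,4), (5.286,1).

2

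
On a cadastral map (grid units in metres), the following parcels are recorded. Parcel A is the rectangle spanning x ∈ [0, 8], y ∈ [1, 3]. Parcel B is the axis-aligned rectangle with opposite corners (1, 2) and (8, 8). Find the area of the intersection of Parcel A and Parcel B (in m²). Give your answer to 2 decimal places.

|Parcel A∩Parcel B|: x∈[1,8], y∈[2,3] → 7·1 = 7.

7.00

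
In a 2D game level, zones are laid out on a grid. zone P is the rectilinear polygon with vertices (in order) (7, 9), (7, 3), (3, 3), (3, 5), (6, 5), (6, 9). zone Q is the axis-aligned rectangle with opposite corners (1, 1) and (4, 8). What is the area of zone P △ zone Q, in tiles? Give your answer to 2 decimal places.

|zone P| = 12, |zone Q| = 21, |zone P∩zone Q| = 2.
|zone P △ zone Q| = |zone P| + |zone Q| − 2·|zone P∩zone Q| = 12 + 21 − 4 = 29.00.

29.00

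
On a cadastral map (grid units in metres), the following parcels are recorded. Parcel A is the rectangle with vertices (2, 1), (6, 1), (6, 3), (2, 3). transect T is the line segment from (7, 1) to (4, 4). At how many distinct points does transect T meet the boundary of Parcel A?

2

The segment meets the boundary at (5,3), (6,2).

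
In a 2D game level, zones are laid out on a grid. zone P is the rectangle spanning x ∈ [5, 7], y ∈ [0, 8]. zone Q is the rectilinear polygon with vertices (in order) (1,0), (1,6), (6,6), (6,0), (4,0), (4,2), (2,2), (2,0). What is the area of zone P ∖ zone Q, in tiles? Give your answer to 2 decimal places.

10.00

|zone P| = 16, |zone P∩zone Q| = 6.
|zone P ∖ zone Q| = |zone P| − |zone P∩zone Q| = 16 − 6 = 10.00.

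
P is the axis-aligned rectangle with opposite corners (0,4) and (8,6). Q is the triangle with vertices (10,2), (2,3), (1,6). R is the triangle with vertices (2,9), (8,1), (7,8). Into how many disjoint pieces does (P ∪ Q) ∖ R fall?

3

(P ∪ Q) ∖ R splits into 3 disjoint pieces (area 1.1429, area 15.6674, area 0.7974).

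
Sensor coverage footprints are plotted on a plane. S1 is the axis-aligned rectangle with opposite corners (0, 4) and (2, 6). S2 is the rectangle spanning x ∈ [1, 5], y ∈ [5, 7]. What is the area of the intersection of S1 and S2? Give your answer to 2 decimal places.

|S1∩S2|: x∈[1,2], y∈[5,6] → 1·1 = 1.

1.00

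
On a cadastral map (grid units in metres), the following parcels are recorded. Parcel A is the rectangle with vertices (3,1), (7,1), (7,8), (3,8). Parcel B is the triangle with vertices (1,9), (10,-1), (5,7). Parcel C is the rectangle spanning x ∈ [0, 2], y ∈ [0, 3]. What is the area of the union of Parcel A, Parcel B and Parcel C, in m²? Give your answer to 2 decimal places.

By inclusion–exclusion:
Individual areas: |Parcel A| = 28, |Parcel B| = 11, |Parcel C| = 6.
|Parcel A∩Parcel B| = 7.5778.
|Parcel A∩Parcel C| = 0 (no overlap).
|Parcel B∩Parcel C| = 0.
|Parcel A∩Parcel B∩Parcel C| = 0.
|Parcel A ∪ Parcel B ∪ Parcel C| = 45 − 7.5778 + 0 = 37.42.

37.42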